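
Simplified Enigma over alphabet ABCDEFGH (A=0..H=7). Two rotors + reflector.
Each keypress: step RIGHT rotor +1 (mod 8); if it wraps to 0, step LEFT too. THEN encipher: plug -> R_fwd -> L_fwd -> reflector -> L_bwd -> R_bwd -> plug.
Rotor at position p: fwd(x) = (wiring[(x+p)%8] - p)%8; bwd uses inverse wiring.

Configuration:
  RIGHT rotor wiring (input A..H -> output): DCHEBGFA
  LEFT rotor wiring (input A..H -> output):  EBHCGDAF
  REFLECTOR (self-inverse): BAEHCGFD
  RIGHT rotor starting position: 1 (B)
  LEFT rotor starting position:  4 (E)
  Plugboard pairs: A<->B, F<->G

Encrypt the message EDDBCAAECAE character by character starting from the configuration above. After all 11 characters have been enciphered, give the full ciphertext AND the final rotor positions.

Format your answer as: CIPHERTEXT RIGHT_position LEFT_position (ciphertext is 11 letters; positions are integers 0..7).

Answer: DGFDBCCGAGA 4 5

Derivation:
Char 1 ('E'): step: R->2, L=4; E->plug->E->R->D->L->B->refl->A->L'->E->R'->D->plug->D
Char 2 ('D'): step: R->3, L=4; D->plug->D->R->C->L->E->refl->C->L'->A->R'->F->plug->G
Char 3 ('D'): step: R->4, L=4; D->plug->D->R->E->L->A->refl->B->L'->D->R'->G->plug->F
Char 4 ('B'): step: R->5, L=4; B->plug->A->R->B->L->H->refl->D->L'->G->R'->D->plug->D
Char 5 ('C'): step: R->6, L=4; C->plug->C->R->F->L->F->refl->G->L'->H->R'->A->plug->B
Char 6 ('A'): step: R->7, L=4; A->plug->B->R->E->L->A->refl->B->L'->D->R'->C->plug->C
Char 7 ('A'): step: R->0, L->5 (L advanced); A->plug->B->R->C->L->A->refl->B->L'->H->R'->C->plug->C
Char 8 ('E'): step: R->1, L=5; E->plug->E->R->F->L->C->refl->E->L'->E->R'->F->plug->G
Char 9 ('C'): step: R->2, L=5; C->plug->C->R->H->L->B->refl->A->L'->C->R'->B->plug->A
Char 10 ('A'): step: R->3, L=5; A->plug->B->R->G->L->F->refl->G->L'->A->R'->F->plug->G
Char 11 ('E'): step: R->4, L=5; E->plug->E->R->H->L->B->refl->A->L'->C->R'->B->plug->A
Final: ciphertext=DGFDBCCGAGA, RIGHT=4, LEFT=5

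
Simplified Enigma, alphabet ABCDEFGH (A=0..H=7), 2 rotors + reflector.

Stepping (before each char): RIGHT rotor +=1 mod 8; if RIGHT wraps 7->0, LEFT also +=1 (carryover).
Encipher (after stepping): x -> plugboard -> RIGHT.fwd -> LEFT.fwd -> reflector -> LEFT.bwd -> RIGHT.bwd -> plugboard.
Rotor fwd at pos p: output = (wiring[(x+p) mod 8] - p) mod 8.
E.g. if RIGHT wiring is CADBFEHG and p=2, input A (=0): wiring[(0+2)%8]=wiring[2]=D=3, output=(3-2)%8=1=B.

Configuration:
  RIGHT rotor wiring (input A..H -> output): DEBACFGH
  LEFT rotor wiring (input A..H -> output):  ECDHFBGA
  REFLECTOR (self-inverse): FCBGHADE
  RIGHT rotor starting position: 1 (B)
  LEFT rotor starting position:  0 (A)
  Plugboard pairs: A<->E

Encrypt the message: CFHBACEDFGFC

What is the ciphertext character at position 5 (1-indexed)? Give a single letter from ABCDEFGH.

Char 1 ('C'): step: R->2, L=0; C->plug->C->R->A->L->E->refl->H->L'->D->R'->D->plug->D
Char 2 ('F'): step: R->3, L=0; F->plug->F->R->A->L->E->refl->H->L'->D->R'->D->plug->D
Char 3 ('H'): step: R->4, L=0; H->plug->H->R->E->L->F->refl->A->L'->H->R'->E->plug->A
Char 4 ('B'): step: R->5, L=0; B->plug->B->R->B->L->C->refl->B->L'->F->R'->H->plug->H
Char 5 ('A'): step: R->6, L=0; A->plug->E->R->D->L->H->refl->E->L'->A->R'->A->plug->E

E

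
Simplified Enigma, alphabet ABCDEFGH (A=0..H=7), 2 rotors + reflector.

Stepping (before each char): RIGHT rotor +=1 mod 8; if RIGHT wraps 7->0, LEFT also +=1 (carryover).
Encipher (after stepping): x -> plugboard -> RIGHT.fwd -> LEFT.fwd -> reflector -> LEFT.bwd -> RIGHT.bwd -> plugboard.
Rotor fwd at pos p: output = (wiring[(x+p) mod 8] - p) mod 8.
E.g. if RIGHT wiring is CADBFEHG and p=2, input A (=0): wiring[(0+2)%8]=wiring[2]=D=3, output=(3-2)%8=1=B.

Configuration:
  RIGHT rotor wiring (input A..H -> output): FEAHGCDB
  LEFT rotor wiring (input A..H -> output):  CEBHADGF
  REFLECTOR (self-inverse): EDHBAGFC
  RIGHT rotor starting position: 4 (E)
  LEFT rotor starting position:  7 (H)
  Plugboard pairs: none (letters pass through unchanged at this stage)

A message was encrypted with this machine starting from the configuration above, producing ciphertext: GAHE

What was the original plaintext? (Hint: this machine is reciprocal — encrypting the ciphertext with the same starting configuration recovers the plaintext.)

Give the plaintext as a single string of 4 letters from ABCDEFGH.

Char 1 ('G'): step: R->5, L=7; G->plug->G->R->C->L->F->refl->G->L'->A->R'->D->plug->D
Char 2 ('A'): step: R->6, L=7; A->plug->A->R->F->L->B->refl->D->L'->B->R'->F->plug->F
Char 3 ('H'): step: R->7, L=7; H->plug->H->R->E->L->A->refl->E->L'->G->R'->B->plug->B
Char 4 ('E'): step: R->0, L->0 (L advanced); E->plug->E->R->G->L->G->refl->F->L'->H->R'->D->plug->D

Answer: DFBD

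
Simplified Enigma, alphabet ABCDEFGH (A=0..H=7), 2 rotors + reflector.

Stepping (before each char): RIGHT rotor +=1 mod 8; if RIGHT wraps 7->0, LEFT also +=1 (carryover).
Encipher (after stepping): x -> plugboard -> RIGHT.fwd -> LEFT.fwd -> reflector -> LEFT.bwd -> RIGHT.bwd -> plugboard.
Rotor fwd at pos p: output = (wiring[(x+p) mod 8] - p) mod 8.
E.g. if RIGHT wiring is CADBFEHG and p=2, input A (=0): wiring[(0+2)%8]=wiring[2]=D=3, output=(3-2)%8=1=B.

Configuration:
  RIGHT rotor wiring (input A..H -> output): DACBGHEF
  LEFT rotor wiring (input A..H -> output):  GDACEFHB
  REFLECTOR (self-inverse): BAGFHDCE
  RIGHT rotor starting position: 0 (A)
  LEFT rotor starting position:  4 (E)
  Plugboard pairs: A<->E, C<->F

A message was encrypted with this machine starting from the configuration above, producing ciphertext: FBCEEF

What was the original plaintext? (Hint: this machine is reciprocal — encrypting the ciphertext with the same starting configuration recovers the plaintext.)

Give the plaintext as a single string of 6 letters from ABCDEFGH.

Char 1 ('F'): step: R->1, L=4; F->plug->C->R->A->L->A->refl->B->L'->B->R'->B->plug->B
Char 2 ('B'): step: R->2, L=4; B->plug->B->R->H->L->G->refl->C->L'->E->R'->C->plug->F
Char 3 ('C'): step: R->3, L=4; C->plug->F->R->A->L->A->refl->B->L'->B->R'->D->plug->D
Char 4 ('E'): step: R->4, L=4; E->plug->A->R->C->L->D->refl->F->L'->D->R'->B->plug->B
Char 5 ('E'): step: R->5, L=4; E->plug->A->R->C->L->D->refl->F->L'->D->R'->E->plug->A
Char 6 ('F'): step: R->6, L=4; F->plug->C->R->F->L->H->refl->E->L'->G->R'->A->plug->E

Answer: BFDBAE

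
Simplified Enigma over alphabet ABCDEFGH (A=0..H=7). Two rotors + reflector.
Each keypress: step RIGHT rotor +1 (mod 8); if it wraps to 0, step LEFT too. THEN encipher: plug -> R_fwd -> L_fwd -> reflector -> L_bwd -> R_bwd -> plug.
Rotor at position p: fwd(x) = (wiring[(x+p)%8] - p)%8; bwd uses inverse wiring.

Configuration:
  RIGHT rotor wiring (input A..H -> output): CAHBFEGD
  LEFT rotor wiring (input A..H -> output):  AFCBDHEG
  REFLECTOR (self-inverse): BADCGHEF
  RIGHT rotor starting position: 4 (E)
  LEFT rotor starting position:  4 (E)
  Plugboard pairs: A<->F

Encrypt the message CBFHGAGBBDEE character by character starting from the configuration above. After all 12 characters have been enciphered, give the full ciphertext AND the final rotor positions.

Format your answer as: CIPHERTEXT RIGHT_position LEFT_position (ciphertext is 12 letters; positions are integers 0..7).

Char 1 ('C'): step: R->5, L=4; C->plug->C->R->G->L->G->refl->E->L'->E->R'->G->plug->G
Char 2 ('B'): step: R->6, L=4; B->plug->B->R->F->L->B->refl->A->L'->C->R'->D->plug->D
Char 3 ('F'): step: R->7, L=4; F->plug->A->R->E->L->E->refl->G->L'->G->R'->F->plug->A
Char 4 ('H'): step: R->0, L->5 (L advanced); H->plug->H->R->D->L->D->refl->C->L'->A->R'->B->plug->B
Char 5 ('G'): step: R->1, L=5; G->plug->G->R->C->L->B->refl->A->L'->E->R'->D->plug->D
Char 6 ('A'): step: R->2, L=5; A->plug->F->R->B->L->H->refl->F->L'->F->R'->A->plug->F
Char 7 ('G'): step: R->3, L=5; G->plug->G->R->F->L->F->refl->H->L'->B->R'->C->plug->C
Char 8 ('B'): step: R->4, L=5; B->plug->B->R->A->L->C->refl->D->L'->D->R'->G->plug->G
Char 9 ('B'): step: R->5, L=5; B->plug->B->R->B->L->H->refl->F->L'->F->R'->D->plug->D
Char 10 ('D'): step: R->6, L=5; D->plug->D->R->C->L->B->refl->A->L'->E->R'->C->plug->C
Char 11 ('E'): step: R->7, L=5; E->plug->E->R->C->L->B->refl->A->L'->E->R'->A->plug->F
Char 12 ('E'): step: R->0, L->6 (L advanced); E->plug->E->R->F->L->D->refl->C->L'->C->R'->A->plug->F
Final: ciphertext=GDABDFCGDCFF, RIGHT=0, LEFT=6

Answer: GDABDFCGDCFF 0 6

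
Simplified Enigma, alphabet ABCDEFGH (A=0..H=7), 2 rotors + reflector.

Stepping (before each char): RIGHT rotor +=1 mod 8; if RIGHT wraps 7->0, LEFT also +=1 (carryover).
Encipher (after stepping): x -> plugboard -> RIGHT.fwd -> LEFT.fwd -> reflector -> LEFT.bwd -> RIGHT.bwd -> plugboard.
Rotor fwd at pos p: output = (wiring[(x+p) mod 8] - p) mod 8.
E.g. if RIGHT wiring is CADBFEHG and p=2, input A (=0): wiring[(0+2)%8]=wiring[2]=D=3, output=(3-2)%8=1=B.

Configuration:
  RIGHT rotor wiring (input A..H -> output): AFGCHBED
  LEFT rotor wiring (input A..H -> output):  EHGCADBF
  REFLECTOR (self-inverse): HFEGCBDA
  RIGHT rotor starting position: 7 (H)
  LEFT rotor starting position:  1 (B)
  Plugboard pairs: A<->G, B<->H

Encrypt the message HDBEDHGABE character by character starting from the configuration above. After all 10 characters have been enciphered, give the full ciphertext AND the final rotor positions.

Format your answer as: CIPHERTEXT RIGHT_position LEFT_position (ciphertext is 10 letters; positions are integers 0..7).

Char 1 ('H'): step: R->0, L->2 (L advanced); H->plug->B->R->F->L->D->refl->G->L'->C->R'->D->plug->D
Char 2 ('D'): step: R->1, L=2; D->plug->D->R->G->L->C->refl->E->L'->A->R'->E->plug->E
Char 3 ('B'): step: R->2, L=2; B->plug->H->R->D->L->B->refl->F->L'->H->R'->D->plug->D
Char 4 ('E'): step: R->3, L=2; E->plug->E->R->A->L->E->refl->C->L'->G->R'->C->plug->C
Char 5 ('D'): step: R->4, L=2; D->plug->D->R->H->L->F->refl->B->L'->D->R'->A->plug->G
Char 6 ('H'): step: R->5, L=2; H->plug->B->R->H->L->F->refl->B->L'->D->R'->D->plug->D
Char 7 ('G'): step: R->6, L=2; G->plug->A->R->G->L->C->refl->E->L'->A->R'->E->plug->E
Char 8 ('A'): step: R->7, L=2; A->plug->G->R->C->L->G->refl->D->L'->F->R'->H->plug->B
Char 9 ('B'): step: R->0, L->3 (L advanced); B->plug->H->R->D->L->G->refl->D->L'->H->R'->E->plug->E
Char 10 ('E'): step: R->1, L=3; E->plug->E->R->A->L->H->refl->A->L'->C->R'->G->plug->A
Final: ciphertext=DEDCGDEBEA, RIGHT=1, LEFT=3

Answer: DEDCGDEBEA 1 3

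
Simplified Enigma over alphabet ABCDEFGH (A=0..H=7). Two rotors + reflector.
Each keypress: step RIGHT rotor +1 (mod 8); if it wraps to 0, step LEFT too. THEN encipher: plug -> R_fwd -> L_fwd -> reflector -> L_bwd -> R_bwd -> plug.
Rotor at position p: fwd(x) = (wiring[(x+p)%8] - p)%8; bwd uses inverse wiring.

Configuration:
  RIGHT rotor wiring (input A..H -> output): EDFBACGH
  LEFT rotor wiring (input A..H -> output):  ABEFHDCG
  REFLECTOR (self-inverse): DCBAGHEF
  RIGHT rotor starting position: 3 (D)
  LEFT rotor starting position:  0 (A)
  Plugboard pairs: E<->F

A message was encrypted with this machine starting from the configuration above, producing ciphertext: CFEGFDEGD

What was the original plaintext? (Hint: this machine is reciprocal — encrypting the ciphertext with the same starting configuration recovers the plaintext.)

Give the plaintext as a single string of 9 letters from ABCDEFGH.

Answer: EBHCDGFEC

Derivation:
Char 1 ('C'): step: R->4, L=0; C->plug->C->R->C->L->E->refl->G->L'->H->R'->F->plug->E
Char 2 ('F'): step: R->5, L=0; F->plug->E->R->G->L->C->refl->B->L'->B->R'->B->plug->B
Char 3 ('E'): step: R->6, L=0; E->plug->F->R->D->L->F->refl->H->L'->E->R'->H->plug->H
Char 4 ('G'): step: R->7, L=0; G->plug->G->R->D->L->F->refl->H->L'->E->R'->C->plug->C
Char 5 ('F'): step: R->0, L->1 (L advanced); F->plug->E->R->A->L->A->refl->D->L'->B->R'->D->plug->D
Char 6 ('D'): step: R->1, L=1; D->plug->D->R->H->L->H->refl->F->L'->G->R'->G->plug->G
Char 7 ('E'): step: R->2, L=1; E->plug->F->R->F->L->B->refl->C->L'->E->R'->E->plug->F
Char 8 ('G'): step: R->3, L=1; G->plug->G->R->A->L->A->refl->D->L'->B->R'->F->plug->E
Char 9 ('D'): step: R->4, L=1; D->plug->D->R->D->L->G->refl->E->L'->C->R'->C->plug->C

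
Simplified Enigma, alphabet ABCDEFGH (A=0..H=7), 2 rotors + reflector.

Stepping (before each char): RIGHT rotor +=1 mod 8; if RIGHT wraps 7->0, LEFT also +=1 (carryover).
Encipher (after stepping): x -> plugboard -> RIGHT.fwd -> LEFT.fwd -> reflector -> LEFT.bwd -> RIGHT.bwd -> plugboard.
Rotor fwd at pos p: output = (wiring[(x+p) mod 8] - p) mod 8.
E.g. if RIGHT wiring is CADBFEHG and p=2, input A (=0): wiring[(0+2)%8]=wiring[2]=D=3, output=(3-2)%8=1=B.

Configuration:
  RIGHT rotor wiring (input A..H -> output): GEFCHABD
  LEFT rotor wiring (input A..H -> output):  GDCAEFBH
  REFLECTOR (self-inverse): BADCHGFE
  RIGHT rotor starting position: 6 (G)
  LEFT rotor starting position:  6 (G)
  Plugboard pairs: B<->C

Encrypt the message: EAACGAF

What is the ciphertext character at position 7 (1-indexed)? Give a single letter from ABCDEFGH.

Char 1 ('E'): step: R->7, L=6; E->plug->E->R->D->L->F->refl->G->L'->G->R'->D->plug->D
Char 2 ('A'): step: R->0, L->7 (L advanced); A->plug->A->R->G->L->G->refl->F->L'->F->R'->C->plug->B
Char 3 ('A'): step: R->1, L=7; A->plug->A->R->D->L->D->refl->C->L'->H->R'->E->plug->E
Char 4 ('C'): step: R->2, L=7; C->plug->B->R->A->L->A->refl->B->L'->E->R'->G->plug->G
Char 5 ('G'): step: R->3, L=7; G->plug->G->R->B->L->H->refl->E->L'->C->R'->H->plug->H
Char 6 ('A'): step: R->4, L=7; A->plug->A->R->D->L->D->refl->C->L'->H->R'->D->plug->D
Char 7 ('F'): step: R->5, L=7; F->plug->F->R->A->L->A->refl->B->L'->E->R'->B->plug->C

C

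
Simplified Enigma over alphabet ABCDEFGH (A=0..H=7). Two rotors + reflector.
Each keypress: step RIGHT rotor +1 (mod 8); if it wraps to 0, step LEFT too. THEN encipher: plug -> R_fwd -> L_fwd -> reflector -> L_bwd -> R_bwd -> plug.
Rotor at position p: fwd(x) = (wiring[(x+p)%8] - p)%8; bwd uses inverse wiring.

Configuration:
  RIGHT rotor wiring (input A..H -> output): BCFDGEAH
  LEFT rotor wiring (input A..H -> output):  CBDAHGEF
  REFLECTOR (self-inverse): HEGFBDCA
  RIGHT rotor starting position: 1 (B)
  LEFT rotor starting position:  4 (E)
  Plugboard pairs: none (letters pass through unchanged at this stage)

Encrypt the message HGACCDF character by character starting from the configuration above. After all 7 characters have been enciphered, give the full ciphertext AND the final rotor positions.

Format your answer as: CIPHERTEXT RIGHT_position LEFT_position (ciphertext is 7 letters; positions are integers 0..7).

Char 1 ('H'): step: R->2, L=4; H->plug->H->R->A->L->D->refl->F->L'->F->R'->F->plug->F
Char 2 ('G'): step: R->3, L=4; G->plug->G->R->H->L->E->refl->B->L'->D->R'->B->plug->B
Char 3 ('A'): step: R->4, L=4; A->plug->A->R->C->L->A->refl->H->L'->G->R'->F->plug->F
Char 4 ('C'): step: R->5, L=4; C->plug->C->R->C->L->A->refl->H->L'->G->R'->G->plug->G
Char 5 ('C'): step: R->6, L=4; C->plug->C->R->D->L->B->refl->E->L'->H->R'->E->plug->E
Char 6 ('D'): step: R->7, L=4; D->plug->D->R->G->L->H->refl->A->L'->C->R'->B->plug->B
Char 7 ('F'): step: R->0, L->5 (L advanced); F->plug->F->R->E->L->E->refl->B->L'->A->R'->G->plug->G
Final: ciphertext=FBFGEBG, RIGHT=0, LEFT=5

Answer: FBFGEBG 0 5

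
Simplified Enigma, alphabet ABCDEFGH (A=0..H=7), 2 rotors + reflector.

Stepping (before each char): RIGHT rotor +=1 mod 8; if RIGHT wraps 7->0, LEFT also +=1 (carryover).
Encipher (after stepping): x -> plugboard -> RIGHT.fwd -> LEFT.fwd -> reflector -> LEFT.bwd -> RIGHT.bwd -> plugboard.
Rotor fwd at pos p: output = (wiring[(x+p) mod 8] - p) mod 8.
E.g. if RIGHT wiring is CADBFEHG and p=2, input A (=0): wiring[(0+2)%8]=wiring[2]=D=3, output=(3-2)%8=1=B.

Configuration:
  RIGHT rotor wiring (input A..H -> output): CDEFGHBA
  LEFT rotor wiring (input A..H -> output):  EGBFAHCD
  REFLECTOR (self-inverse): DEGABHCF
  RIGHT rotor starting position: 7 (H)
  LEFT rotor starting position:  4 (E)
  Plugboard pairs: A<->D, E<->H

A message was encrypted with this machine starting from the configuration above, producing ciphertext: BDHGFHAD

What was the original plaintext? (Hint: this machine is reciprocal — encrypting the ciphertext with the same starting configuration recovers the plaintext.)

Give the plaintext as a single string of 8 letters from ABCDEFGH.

Answer: GFFDHFCB

Derivation:
Char 1 ('B'): step: R->0, L->5 (L advanced); B->plug->B->R->D->L->H->refl->F->L'->B->R'->G->plug->G
Char 2 ('D'): step: R->1, L=5; D->plug->A->R->C->L->G->refl->C->L'->A->R'->F->plug->F
Char 3 ('H'): step: R->2, L=5; H->plug->E->R->H->L->D->refl->A->L'->G->R'->F->plug->F
Char 4 ('G'): step: R->3, L=5; G->plug->G->R->A->L->C->refl->G->L'->C->R'->A->plug->D
Char 5 ('F'): step: R->4, L=5; F->plug->F->R->H->L->D->refl->A->L'->G->R'->E->plug->H
Char 6 ('H'): step: R->5, L=5; H->plug->E->R->G->L->A->refl->D->L'->H->R'->F->plug->F
Char 7 ('A'): step: R->6, L=5; A->plug->D->R->F->L->E->refl->B->L'->E->R'->C->plug->C
Char 8 ('D'): step: R->7, L=5; D->plug->A->R->B->L->F->refl->H->L'->D->R'->B->plug->B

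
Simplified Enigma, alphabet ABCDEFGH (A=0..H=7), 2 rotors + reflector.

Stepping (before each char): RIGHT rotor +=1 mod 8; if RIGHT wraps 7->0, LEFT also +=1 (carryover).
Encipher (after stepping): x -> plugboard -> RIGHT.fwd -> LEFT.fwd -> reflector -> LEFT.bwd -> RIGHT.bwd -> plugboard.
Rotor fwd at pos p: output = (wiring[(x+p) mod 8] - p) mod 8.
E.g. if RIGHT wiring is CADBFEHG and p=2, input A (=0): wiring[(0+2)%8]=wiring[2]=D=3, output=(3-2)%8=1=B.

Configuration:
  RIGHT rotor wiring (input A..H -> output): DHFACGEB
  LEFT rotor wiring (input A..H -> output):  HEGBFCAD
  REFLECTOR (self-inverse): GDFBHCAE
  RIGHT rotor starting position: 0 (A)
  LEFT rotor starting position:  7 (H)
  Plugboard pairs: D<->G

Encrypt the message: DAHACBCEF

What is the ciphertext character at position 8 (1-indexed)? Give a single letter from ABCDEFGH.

Char 1 ('D'): step: R->1, L=7; D->plug->G->R->A->L->E->refl->H->L'->D->R'->F->plug->F
Char 2 ('A'): step: R->2, L=7; A->plug->A->R->D->L->H->refl->E->L'->A->R'->C->plug->C
Char 3 ('H'): step: R->3, L=7; H->plug->H->R->C->L->F->refl->C->L'->E->R'->G->plug->D
Char 4 ('A'): step: R->4, L=7; A->plug->A->R->G->L->D->refl->B->L'->H->R'->E->plug->E
Char 5 ('C'): step: R->5, L=7; C->plug->C->R->E->L->C->refl->F->L'->C->R'->E->plug->E
Char 6 ('B'): step: R->6, L=7; B->plug->B->R->D->L->H->refl->E->L'->A->R'->H->plug->H
Char 7 ('C'): step: R->7, L=7; C->plug->C->R->A->L->E->refl->H->L'->D->R'->F->plug->F
Char 8 ('E'): step: R->0, L->0 (L advanced); E->plug->E->R->C->L->G->refl->A->L'->G->R'->F->plug->F

F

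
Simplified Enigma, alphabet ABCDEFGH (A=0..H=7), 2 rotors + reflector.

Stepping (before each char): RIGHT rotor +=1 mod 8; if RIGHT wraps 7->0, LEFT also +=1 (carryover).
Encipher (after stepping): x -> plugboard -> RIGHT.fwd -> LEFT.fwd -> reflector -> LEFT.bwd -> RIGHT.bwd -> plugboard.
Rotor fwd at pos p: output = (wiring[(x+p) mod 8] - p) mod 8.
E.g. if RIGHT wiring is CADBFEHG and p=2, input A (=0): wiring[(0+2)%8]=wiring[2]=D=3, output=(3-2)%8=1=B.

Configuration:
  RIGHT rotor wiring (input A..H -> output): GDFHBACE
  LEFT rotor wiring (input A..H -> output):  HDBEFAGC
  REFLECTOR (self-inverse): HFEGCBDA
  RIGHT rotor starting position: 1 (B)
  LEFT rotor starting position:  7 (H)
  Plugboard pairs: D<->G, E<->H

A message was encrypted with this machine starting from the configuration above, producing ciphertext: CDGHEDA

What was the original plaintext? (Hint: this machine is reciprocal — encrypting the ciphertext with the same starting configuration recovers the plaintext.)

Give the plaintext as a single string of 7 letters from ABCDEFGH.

Char 1 ('C'): step: R->2, L=7; C->plug->C->R->H->L->H->refl->A->L'->B->R'->H->plug->E
Char 2 ('D'): step: R->3, L=7; D->plug->G->R->A->L->D->refl->G->L'->F->R'->C->plug->C
Char 3 ('G'): step: R->4, L=7; G->plug->D->R->A->L->D->refl->G->L'->F->R'->A->plug->A
Char 4 ('H'): step: R->5, L=7; H->plug->E->R->G->L->B->refl->F->L'->E->R'->H->plug->E
Char 5 ('E'): step: R->6, L=7; E->plug->H->R->C->L->E->refl->C->L'->D->R'->G->plug->D
Char 6 ('D'): step: R->7, L=7; D->plug->G->R->B->L->A->refl->H->L'->H->R'->B->plug->B
Char 7 ('A'): step: R->0, L->0 (L advanced); A->plug->A->R->G->L->G->refl->D->L'->B->R'->E->plug->H

Answer: ECAEDBH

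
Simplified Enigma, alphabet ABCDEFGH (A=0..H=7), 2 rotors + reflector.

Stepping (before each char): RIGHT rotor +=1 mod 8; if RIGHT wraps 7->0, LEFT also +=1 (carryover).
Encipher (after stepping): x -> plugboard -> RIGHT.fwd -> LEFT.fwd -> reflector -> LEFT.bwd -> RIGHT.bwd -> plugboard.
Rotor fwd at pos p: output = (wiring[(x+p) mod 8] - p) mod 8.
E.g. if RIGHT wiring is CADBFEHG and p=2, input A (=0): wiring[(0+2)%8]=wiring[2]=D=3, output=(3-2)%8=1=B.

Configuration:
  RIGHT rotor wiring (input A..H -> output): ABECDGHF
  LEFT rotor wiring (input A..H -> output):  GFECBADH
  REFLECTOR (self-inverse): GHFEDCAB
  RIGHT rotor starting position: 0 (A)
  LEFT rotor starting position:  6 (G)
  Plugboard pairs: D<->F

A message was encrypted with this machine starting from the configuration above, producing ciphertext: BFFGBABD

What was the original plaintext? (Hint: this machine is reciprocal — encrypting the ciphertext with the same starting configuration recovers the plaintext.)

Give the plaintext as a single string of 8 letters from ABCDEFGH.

Answer: CAEAEFEB

Derivation:
Char 1 ('B'): step: R->1, L=6; B->plug->B->R->D->L->H->refl->B->L'->B->R'->C->plug->C
Char 2 ('F'): step: R->2, L=6; F->plug->D->R->E->L->G->refl->A->L'->C->R'->A->plug->A
Char 3 ('F'): step: R->3, L=6; F->plug->D->R->E->L->G->refl->A->L'->C->R'->E->plug->E
Char 4 ('G'): step: R->4, L=6; G->plug->G->R->A->L->F->refl->C->L'->H->R'->A->plug->A
Char 5 ('B'): step: R->5, L=6; B->plug->B->R->C->L->A->refl->G->L'->E->R'->E->plug->E
Char 6 ('A'): step: R->6, L=6; A->plug->A->R->B->L->B->refl->H->L'->D->R'->D->plug->F
Char 7 ('B'): step: R->7, L=6; B->plug->B->R->B->L->B->refl->H->L'->D->R'->E->plug->E
Char 8 ('D'): step: R->0, L->7 (L advanced); D->plug->F->R->G->L->B->refl->H->L'->B->R'->B->plug->B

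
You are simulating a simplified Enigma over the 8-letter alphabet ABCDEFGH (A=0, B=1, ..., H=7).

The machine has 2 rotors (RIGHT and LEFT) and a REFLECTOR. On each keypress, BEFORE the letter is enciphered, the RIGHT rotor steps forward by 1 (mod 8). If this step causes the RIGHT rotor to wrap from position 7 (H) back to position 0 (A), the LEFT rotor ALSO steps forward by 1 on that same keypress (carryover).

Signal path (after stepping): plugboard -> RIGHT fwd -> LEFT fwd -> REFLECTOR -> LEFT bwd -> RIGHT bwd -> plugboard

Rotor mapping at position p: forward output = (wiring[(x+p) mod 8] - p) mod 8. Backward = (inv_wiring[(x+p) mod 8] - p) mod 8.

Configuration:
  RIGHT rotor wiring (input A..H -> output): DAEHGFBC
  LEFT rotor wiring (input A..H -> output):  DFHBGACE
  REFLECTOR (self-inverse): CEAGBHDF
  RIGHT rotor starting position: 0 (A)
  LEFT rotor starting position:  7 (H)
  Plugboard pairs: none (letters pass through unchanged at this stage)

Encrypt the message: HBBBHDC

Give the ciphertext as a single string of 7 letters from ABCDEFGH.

Answer: AFADDHG

Derivation:
Char 1 ('H'): step: R->1, L=7; H->plug->H->R->C->L->G->refl->D->L'->H->R'->A->plug->A
Char 2 ('B'): step: R->2, L=7; B->plug->B->R->F->L->H->refl->F->L'->A->R'->F->plug->F
Char 3 ('B'): step: R->3, L=7; B->plug->B->R->D->L->A->refl->C->L'->E->R'->A->plug->A
Char 4 ('B'): step: R->4, L=7; B->plug->B->R->B->L->E->refl->B->L'->G->R'->D->plug->D
Char 5 ('H'): step: R->5, L=7; H->plug->H->R->B->L->E->refl->B->L'->G->R'->D->plug->D
Char 6 ('D'): step: R->6, L=7; D->plug->D->R->C->L->G->refl->D->L'->H->R'->H->plug->H
Char 7 ('C'): step: R->7, L=7; C->plug->C->R->B->L->E->refl->B->L'->G->R'->G->plug->G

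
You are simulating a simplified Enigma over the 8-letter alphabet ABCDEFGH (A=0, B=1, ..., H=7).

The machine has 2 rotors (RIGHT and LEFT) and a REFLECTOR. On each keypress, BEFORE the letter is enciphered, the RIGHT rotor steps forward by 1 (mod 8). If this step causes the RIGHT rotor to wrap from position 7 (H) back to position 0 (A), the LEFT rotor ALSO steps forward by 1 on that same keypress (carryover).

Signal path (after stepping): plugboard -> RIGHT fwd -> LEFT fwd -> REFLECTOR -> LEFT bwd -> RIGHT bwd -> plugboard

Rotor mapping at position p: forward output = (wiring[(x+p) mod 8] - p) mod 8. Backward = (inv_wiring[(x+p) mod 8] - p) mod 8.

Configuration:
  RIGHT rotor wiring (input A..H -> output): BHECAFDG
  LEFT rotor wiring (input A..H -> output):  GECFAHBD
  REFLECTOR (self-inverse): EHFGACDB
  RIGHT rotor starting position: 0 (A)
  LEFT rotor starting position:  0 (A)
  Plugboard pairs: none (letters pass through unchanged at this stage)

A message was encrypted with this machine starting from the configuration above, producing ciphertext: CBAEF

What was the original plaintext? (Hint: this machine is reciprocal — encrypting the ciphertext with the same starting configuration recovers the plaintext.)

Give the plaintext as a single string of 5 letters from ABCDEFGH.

Char 1 ('C'): step: R->1, L=0; C->plug->C->R->B->L->E->refl->A->L'->E->R'->E->plug->E
Char 2 ('B'): step: R->2, L=0; B->plug->B->R->A->L->G->refl->D->L'->H->R'->G->plug->G
Char 3 ('A'): step: R->3, L=0; A->plug->A->R->H->L->D->refl->G->L'->A->R'->D->plug->D
Char 4 ('E'): step: R->4, L=0; E->plug->E->R->F->L->H->refl->B->L'->G->R'->H->plug->H
Char 5 ('F'): step: R->5, L=0; F->plug->F->R->H->L->D->refl->G->L'->A->R'->A->plug->A

Answer: EGDHA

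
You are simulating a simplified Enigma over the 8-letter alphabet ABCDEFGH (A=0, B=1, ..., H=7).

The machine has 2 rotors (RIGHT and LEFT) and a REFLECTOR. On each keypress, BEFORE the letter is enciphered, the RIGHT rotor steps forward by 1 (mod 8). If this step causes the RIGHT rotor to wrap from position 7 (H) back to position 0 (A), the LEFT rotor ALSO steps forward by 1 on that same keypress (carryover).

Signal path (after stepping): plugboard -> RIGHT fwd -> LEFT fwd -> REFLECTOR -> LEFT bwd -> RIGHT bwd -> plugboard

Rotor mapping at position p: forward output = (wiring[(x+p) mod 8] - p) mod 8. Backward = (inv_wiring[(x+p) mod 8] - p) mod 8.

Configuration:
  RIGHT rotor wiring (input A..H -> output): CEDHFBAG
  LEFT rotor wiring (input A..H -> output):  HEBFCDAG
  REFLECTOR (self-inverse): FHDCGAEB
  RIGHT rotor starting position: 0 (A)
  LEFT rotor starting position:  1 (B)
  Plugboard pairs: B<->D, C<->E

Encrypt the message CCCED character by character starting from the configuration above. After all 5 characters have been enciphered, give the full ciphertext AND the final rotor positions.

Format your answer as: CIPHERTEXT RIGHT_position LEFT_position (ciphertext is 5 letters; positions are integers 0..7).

Answer: BABFB 5 1

Derivation:
Char 1 ('C'): step: R->1, L=1; C->plug->E->R->A->L->D->refl->C->L'->E->R'->D->plug->B
Char 2 ('C'): step: R->2, L=1; C->plug->E->R->G->L->F->refl->A->L'->B->R'->A->plug->A
Char 3 ('C'): step: R->3, L=1; C->plug->E->R->D->L->B->refl->H->L'->F->R'->D->plug->B
Char 4 ('E'): step: R->4, L=1; E->plug->C->R->E->L->C->refl->D->L'->A->R'->F->plug->F
Char 5 ('D'): step: R->5, L=1; D->plug->B->R->D->L->B->refl->H->L'->F->R'->D->plug->B
Final: ciphertext=BABFB, RIGHT=5, LEFT=1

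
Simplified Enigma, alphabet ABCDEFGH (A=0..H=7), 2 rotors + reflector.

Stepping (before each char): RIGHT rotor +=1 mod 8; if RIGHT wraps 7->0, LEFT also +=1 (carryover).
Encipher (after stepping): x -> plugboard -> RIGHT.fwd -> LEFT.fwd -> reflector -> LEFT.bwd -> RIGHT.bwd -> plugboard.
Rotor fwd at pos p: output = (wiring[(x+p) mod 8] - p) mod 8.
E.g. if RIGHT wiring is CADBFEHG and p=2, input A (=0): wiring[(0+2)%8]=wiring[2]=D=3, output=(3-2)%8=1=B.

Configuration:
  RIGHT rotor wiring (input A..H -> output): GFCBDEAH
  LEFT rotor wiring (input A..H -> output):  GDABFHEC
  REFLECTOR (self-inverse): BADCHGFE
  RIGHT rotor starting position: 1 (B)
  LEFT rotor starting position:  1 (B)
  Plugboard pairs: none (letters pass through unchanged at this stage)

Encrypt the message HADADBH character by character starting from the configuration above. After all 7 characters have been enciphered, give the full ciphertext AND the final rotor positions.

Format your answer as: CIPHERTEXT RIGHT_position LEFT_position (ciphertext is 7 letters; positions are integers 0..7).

Char 1 ('H'): step: R->2, L=1; H->plug->H->R->D->L->E->refl->H->L'->B->R'->C->plug->C
Char 2 ('A'): step: R->3, L=1; A->plug->A->R->G->L->B->refl->A->L'->C->R'->G->plug->G
Char 3 ('D'): step: R->4, L=1; D->plug->D->R->D->L->E->refl->H->L'->B->R'->F->plug->F
Char 4 ('A'): step: R->5, L=1; A->plug->A->R->H->L->F->refl->G->L'->E->R'->G->plug->G
Char 5 ('D'): step: R->6, L=1; D->plug->D->R->H->L->F->refl->G->L'->E->R'->E->plug->E
Char 6 ('B'): step: R->7, L=1; B->plug->B->R->H->L->F->refl->G->L'->E->R'->F->plug->F
Char 7 ('H'): step: R->0, L->2 (L advanced); H->plug->H->R->H->L->B->refl->A->L'->F->R'->B->plug->B
Final: ciphertext=CGFGEFB, RIGHT=0, LEFT=2

Answer: CGFGEFB 0 2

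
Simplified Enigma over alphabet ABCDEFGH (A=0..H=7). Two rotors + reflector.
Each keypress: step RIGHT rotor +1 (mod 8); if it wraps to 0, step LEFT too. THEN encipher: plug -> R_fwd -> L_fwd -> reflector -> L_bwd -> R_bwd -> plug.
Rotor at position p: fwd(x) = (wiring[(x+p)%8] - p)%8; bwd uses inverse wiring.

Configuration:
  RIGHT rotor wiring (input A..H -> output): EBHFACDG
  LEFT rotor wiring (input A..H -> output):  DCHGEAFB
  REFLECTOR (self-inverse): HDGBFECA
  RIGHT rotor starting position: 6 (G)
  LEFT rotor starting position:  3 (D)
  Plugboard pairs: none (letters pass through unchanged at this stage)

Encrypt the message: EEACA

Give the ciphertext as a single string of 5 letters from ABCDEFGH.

Answer: BACGG

Derivation:
Char 1 ('E'): step: R->7, L=3; E->plug->E->R->G->L->H->refl->A->L'->F->R'->B->plug->B
Char 2 ('E'): step: R->0, L->4 (L advanced); E->plug->E->R->A->L->A->refl->H->L'->E->R'->A->plug->A
Char 3 ('A'): step: R->1, L=4; A->plug->A->R->A->L->A->refl->H->L'->E->R'->C->plug->C
Char 4 ('C'): step: R->2, L=4; C->plug->C->R->G->L->D->refl->B->L'->C->R'->G->plug->G
Char 5 ('A'): step: R->3, L=4; A->plug->A->R->C->L->B->refl->D->L'->G->R'->G->plug->G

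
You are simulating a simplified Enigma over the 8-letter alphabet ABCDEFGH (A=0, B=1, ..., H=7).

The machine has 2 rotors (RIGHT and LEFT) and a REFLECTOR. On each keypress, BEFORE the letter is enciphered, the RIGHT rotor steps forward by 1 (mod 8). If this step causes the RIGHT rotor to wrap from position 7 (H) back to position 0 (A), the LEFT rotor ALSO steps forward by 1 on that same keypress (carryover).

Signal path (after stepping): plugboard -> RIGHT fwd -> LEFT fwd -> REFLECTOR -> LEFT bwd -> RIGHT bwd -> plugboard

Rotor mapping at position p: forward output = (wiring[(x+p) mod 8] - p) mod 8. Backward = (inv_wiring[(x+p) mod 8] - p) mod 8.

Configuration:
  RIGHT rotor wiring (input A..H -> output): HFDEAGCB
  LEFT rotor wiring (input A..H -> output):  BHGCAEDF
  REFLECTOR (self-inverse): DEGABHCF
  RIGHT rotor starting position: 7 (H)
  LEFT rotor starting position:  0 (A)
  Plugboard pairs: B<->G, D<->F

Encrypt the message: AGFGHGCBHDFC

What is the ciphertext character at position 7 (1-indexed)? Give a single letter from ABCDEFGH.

Char 1 ('A'): step: R->0, L->1 (L advanced); A->plug->A->R->H->L->A->refl->D->L'->E->R'->D->plug->F
Char 2 ('G'): step: R->1, L=1; G->plug->B->R->C->L->B->refl->E->L'->G->R'->H->plug->H
Char 3 ('F'): step: R->2, L=1; F->plug->D->R->E->L->D->refl->A->L'->H->R'->F->plug->D
Char 4 ('G'): step: R->3, L=1; G->plug->B->R->F->L->C->refl->G->L'->A->R'->H->plug->H
Char 5 ('H'): step: R->4, L=1; H->plug->H->R->A->L->G->refl->C->L'->F->R'->D->plug->F
Char 6 ('G'): step: R->5, L=1; G->plug->B->R->F->L->C->refl->G->L'->A->R'->E->plug->E
Char 7 ('C'): step: R->6, L=1; C->plug->C->R->B->L->F->refl->H->L'->D->R'->B->plug->G

G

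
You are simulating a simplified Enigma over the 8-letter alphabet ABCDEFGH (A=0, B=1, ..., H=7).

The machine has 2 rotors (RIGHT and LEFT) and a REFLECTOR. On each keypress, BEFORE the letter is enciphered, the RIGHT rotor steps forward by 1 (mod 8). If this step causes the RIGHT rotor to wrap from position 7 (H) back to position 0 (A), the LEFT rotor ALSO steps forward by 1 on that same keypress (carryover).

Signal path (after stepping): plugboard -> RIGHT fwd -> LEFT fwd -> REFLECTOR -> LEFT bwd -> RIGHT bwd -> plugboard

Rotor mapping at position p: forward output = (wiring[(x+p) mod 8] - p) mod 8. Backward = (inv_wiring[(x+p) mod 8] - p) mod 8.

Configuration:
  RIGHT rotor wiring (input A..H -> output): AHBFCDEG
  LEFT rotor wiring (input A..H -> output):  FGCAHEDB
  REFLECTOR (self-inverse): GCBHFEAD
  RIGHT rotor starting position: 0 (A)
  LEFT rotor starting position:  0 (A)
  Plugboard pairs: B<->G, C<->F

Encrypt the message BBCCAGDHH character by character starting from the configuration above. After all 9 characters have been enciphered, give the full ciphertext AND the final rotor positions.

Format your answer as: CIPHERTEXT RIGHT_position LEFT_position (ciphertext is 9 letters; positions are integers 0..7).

Char 1 ('B'): step: R->1, L=0; B->plug->G->R->F->L->E->refl->F->L'->A->R'->B->plug->G
Char 2 ('B'): step: R->2, L=0; B->plug->G->R->G->L->D->refl->H->L'->E->R'->F->plug->C
Char 3 ('C'): step: R->3, L=0; C->plug->F->R->F->L->E->refl->F->L'->A->R'->C->plug->F
Char 4 ('C'): step: R->4, L=0; C->plug->F->R->D->L->A->refl->G->L'->B->R'->H->plug->H
Char 5 ('A'): step: R->5, L=0; A->plug->A->R->G->L->D->refl->H->L'->E->R'->F->plug->C
Char 6 ('G'): step: R->6, L=0; G->plug->B->R->A->L->F->refl->E->L'->F->R'->H->plug->H
Char 7 ('D'): step: R->7, L=0; D->plug->D->R->C->L->C->refl->B->L'->H->R'->A->plug->A
Char 8 ('H'): step: R->0, L->1 (L advanced); H->plug->H->R->G->L->A->refl->G->L'->D->R'->F->plug->C
Char 9 ('H'): step: R->1, L=1; H->plug->H->R->H->L->E->refl->F->L'->A->R'->B->plug->G
Final: ciphertext=GCFHCHACG, RIGHT=1, LEFT=1

Answer: GCFHCHACG 1 1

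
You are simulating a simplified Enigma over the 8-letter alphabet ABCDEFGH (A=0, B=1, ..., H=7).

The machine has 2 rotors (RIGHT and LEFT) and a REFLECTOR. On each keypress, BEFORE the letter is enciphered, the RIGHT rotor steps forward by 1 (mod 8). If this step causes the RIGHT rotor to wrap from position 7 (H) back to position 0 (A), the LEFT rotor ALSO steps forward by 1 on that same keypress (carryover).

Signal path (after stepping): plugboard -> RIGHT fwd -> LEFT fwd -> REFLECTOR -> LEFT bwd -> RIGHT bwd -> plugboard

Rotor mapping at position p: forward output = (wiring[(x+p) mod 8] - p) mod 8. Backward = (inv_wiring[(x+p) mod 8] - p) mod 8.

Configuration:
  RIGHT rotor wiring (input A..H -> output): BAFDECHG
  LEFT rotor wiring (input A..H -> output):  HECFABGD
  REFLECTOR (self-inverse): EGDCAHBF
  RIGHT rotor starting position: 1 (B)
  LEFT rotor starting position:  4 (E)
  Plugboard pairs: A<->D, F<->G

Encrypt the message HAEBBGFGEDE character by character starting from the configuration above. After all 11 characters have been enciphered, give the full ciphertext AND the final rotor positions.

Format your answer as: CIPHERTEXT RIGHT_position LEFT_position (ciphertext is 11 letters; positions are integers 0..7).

Answer: FHDAGHAHGGG 4 5

Derivation:
Char 1 ('H'): step: R->2, L=4; H->plug->H->R->G->L->G->refl->B->L'->H->R'->G->plug->F
Char 2 ('A'): step: R->3, L=4; A->plug->D->R->E->L->D->refl->C->L'->C->R'->H->plug->H
Char 3 ('E'): step: R->4, L=4; E->plug->E->R->F->L->A->refl->E->L'->A->R'->A->plug->D
Char 4 ('B'): step: R->5, L=4; B->plug->B->R->C->L->C->refl->D->L'->E->R'->D->plug->A
Char 5 ('B'): step: R->6, L=4; B->plug->B->R->A->L->E->refl->A->L'->F->R'->F->plug->G
Char 6 ('G'): step: R->7, L=4; G->plug->F->R->F->L->A->refl->E->L'->A->R'->H->plug->H
Char 7 ('F'): step: R->0, L->5 (L advanced); F->plug->G->R->H->L->D->refl->C->L'->D->R'->D->plug->A
Char 8 ('G'): step: R->1, L=5; G->plug->F->R->G->L->A->refl->E->L'->A->R'->H->plug->H
Char 9 ('E'): step: R->2, L=5; E->plug->E->R->F->L->F->refl->H->L'->E->R'->F->plug->G
Char 10 ('D'): step: R->3, L=5; D->plug->A->R->A->L->E->refl->A->L'->G->R'->F->plug->G
Char 11 ('E'): step: R->4, L=5; E->plug->E->R->F->L->F->refl->H->L'->E->R'->F->plug->G
Final: ciphertext=FHDAGHAHGGG, RIGHT=4, LEFT=5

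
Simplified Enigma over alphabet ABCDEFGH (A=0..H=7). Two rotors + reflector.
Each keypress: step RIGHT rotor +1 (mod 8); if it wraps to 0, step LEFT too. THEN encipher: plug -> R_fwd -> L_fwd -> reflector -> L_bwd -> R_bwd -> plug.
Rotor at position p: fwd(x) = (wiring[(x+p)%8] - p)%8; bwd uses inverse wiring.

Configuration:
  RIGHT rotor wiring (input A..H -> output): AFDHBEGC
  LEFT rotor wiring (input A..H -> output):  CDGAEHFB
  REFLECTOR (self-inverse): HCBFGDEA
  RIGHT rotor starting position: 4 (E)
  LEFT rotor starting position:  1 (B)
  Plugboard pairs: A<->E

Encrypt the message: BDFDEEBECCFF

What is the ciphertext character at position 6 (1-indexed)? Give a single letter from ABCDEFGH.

Char 1 ('B'): step: R->5, L=1; B->plug->B->R->B->L->F->refl->D->L'->D->R'->D->plug->D
Char 2 ('D'): step: R->6, L=1; D->plug->D->R->H->L->B->refl->C->L'->A->R'->A->plug->E
Char 3 ('F'): step: R->7, L=1; F->plug->F->R->C->L->H->refl->A->L'->G->R'->C->plug->C
Char 4 ('D'): step: R->0, L->2 (L advanced); D->plug->D->R->H->L->B->refl->C->L'->C->R'->H->plug->H
Char 5 ('E'): step: R->1, L=2; E->plug->A->R->E->L->D->refl->F->L'->D->R'->E->plug->A
Char 6 ('E'): step: R->2, L=2; E->plug->A->R->B->L->G->refl->E->L'->A->R'->F->plug->F

F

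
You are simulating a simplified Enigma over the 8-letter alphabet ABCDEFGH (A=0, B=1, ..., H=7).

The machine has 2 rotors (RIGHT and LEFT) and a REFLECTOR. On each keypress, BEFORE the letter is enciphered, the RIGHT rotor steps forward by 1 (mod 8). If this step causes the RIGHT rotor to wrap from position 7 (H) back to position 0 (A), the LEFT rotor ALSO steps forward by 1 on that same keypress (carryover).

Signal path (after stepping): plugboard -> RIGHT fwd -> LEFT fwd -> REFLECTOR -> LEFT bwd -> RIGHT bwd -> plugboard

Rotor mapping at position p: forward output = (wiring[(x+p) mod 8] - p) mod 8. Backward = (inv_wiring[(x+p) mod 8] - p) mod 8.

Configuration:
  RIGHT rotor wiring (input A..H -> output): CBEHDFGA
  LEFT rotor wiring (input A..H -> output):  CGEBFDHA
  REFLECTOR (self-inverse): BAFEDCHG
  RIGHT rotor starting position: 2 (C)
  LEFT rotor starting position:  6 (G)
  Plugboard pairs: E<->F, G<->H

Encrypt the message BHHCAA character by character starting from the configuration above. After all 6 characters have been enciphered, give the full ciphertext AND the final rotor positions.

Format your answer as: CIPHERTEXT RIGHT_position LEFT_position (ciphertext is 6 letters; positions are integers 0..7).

Char 1 ('B'): step: R->3, L=6; B->plug->B->R->A->L->B->refl->A->L'->D->R'->D->plug->D
Char 2 ('H'): step: R->4, L=6; H->plug->G->R->A->L->B->refl->A->L'->D->R'->H->plug->G
Char 3 ('H'): step: R->5, L=6; H->plug->G->R->C->L->E->refl->D->L'->F->R'->D->plug->D
Char 4 ('C'): step: R->6, L=6; C->plug->C->R->E->L->G->refl->H->L'->G->R'->E->plug->F
Char 5 ('A'): step: R->7, L=6; A->plug->A->R->B->L->C->refl->F->L'->H->R'->H->plug->G
Char 6 ('A'): step: R->0, L->7 (L advanced); A->plug->A->R->C->L->H->refl->G->L'->F->R'->F->plug->E
Final: ciphertext=DGDFGE, RIGHT=0, LEFT=7

Answer: DGDFGE 0 7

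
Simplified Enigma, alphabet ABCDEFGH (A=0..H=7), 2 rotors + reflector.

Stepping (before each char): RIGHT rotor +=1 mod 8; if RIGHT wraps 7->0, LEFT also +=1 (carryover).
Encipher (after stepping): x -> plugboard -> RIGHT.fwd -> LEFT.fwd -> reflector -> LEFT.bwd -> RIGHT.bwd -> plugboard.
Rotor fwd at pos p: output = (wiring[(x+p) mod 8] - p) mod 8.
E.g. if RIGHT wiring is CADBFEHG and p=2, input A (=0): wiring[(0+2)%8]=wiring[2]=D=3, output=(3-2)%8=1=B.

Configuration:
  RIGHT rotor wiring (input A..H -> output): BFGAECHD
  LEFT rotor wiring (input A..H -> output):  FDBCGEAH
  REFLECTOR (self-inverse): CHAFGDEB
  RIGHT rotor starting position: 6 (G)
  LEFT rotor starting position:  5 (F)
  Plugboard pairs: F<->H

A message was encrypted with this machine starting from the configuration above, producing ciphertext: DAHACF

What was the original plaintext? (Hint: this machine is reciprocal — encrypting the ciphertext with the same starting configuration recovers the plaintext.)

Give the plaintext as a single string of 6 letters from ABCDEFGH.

Char 1 ('D'): step: R->7, L=5; D->plug->D->R->H->L->B->refl->H->L'->A->R'->H->plug->F
Char 2 ('A'): step: R->0, L->6 (L advanced); A->plug->A->R->B->L->B->refl->H->L'->C->R'->F->plug->H
Char 3 ('H'): step: R->1, L=6; H->plug->F->R->G->L->A->refl->C->L'->A->R'->H->plug->F
Char 4 ('A'): step: R->2, L=6; A->plug->A->R->E->L->D->refl->F->L'->D->R'->H->plug->F
Char 5 ('C'): step: R->3, L=6; C->plug->C->R->H->L->G->refl->E->L'->F->R'->A->plug->A
Char 6 ('F'): step: R->4, L=6; F->plug->H->R->E->L->D->refl->F->L'->D->R'->C->plug->C

Answer: FHFFAC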